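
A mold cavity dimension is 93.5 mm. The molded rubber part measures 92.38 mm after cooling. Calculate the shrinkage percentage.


Shrinkage = (mold - part) / mold * 100
= (93.5 - 92.38) / 93.5 * 100
= 1.12 / 93.5 * 100
= 1.2%

1.2%


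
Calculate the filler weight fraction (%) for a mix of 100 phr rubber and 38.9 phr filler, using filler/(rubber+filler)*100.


Filler % = filler / (rubber + filler) * 100
= 38.9 / (100 + 38.9) * 100
= 38.9 / 138.9 * 100
= 28.01%

28.01%


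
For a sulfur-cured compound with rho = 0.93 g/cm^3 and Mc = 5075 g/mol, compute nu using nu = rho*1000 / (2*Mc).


nu = rho * 1000 / (2 * Mc)
nu = 0.93 * 1000 / (2 * 5075)
nu = 930.0 / 10150
nu = 0.0916 mol/L

0.0916 mol/L


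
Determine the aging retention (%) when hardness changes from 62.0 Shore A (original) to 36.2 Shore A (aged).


Retention = aged / original * 100
= 36.2 / 62.0 * 100
= 58.4%

58.4%


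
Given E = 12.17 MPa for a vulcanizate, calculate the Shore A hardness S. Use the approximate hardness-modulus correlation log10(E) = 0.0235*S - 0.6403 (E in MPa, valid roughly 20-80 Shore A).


log10(E) = 0.0235*S - 0.6403  =>  S = (log10(E) + 0.6403) / 0.0235
log10(12.17) = 1.085291
S = (1.085291 + 0.6403) / 0.0235 = 1.725591 / 0.0235
S = 73.4

Shore A = 73.4


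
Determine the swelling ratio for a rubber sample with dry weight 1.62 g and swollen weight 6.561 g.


Q = W_swollen / W_dry
Q = 6.561 / 1.62
Q = 4.05

Q = 4.05


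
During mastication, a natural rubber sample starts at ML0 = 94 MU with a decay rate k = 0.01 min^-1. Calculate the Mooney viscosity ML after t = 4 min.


ML = ML0 * exp(-k * t)
ML = 94 * exp(-0.01 * 4)
ML = 94 * 0.9608
ML = 90.31 MU

90.31 MU


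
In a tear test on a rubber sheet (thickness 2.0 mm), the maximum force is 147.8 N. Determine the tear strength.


Tear strength = force / thickness
= 147.8 / 2.0
= 73.9 N/mm

73.9 N/mm


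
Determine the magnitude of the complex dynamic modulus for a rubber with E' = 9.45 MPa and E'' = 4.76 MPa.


|E*| = sqrt(E'^2 + E''^2)
= sqrt(9.45^2 + 4.76^2)
= sqrt(89.3025 + 22.6576)
= 10.581 MPa

10.581 MPa


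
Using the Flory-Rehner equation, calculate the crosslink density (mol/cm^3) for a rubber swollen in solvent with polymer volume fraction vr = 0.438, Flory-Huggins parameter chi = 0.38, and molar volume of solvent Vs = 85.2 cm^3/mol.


ln(1 - vr) = ln(1 - 0.438) = -0.5763
Numerator = -((-0.5763) + 0.438 + 0.38 * 0.438^2) = 0.0654
Denominator = 85.2 * (0.438^(1/3) - 0.438/2) = 46.0452
nu = 0.0654 / 46.0452 = 0.0014 mol/cm^3

0.0014 mol/cm^3


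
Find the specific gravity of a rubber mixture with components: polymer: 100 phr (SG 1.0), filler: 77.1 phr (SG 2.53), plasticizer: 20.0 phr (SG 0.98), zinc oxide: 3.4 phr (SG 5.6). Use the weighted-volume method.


Sum of weights = 200.5
Volume contributions:
  polymer: 100/1.0 = 100.0000
  filler: 77.1/2.53 = 30.4743
  plasticizer: 20.0/0.98 = 20.4082
  zinc oxide: 3.4/5.6 = 0.6071
Sum of volumes = 151.4896
SG = 200.5 / 151.4896 = 1.324

SG = 1.324


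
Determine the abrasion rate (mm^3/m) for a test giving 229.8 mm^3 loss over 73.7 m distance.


Rate = volume_loss / distance
= 229.8 / 73.7
= 3.118 mm^3/m

3.118 mm^3/m


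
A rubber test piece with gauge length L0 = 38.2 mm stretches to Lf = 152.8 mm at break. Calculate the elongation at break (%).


Elongation = (Lf - L0) / L0 * 100
= (152.8 - 38.2) / 38.2 * 100
= 114.6 / 38.2 * 100
= 300.0%

300.0%


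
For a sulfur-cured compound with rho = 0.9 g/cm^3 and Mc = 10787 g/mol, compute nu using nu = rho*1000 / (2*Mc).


nu = rho * 1000 / (2 * Mc)
nu = 0.9 * 1000 / (2 * 10787)
nu = 900.0 / 21574
nu = 0.0417 mol/L

0.0417 mol/L


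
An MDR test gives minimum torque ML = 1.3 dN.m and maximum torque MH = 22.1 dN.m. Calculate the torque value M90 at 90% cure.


M90 = ML + 0.9 * (MH - ML)
M90 = 1.3 + 0.9 * (22.1 - 1.3)
M90 = 1.3 + 0.9 * 20.8
M90 = 20.02 dN.m

20.02 dN.m


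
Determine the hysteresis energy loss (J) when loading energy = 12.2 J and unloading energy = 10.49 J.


Hysteresis loss = loading - unloading
= 12.2 - 10.49
= 1.71 J

1.71 J


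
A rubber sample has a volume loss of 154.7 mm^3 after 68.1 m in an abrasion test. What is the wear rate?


Rate = volume_loss / distance
= 154.7 / 68.1
= 2.272 mm^3/m

2.272 mm^3/m


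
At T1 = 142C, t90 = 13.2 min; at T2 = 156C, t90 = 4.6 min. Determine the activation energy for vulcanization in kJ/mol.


T1 = 415.15 K, T2 = 429.15 K
1/T1 - 1/T2 = 7.8580e-05
ln(t1/t2) = ln(13.2/4.6) = 1.0542
Ea = 8.314 * 1.0542 / 7.8580e-05 = 111532.8740 J/mol
Ea = 111.53 kJ/mol

111.53 kJ/mol


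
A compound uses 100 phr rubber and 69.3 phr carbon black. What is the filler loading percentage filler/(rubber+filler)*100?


Filler % = filler / (rubber + filler) * 100
= 69.3 / (100 + 69.3) * 100
= 69.3 / 169.3 * 100
= 40.93%

40.93%


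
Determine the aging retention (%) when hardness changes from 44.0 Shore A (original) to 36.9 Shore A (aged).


Retention = aged / original * 100
= 36.9 / 44.0 * 100
= 83.9%

83.9%


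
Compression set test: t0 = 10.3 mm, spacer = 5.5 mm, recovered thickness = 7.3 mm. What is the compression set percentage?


CS = (t0 - recovered) / (t0 - ts) * 100
= (10.3 - 7.3) / (10.3 - 5.5) * 100
= 3.0 / 4.8 * 100
= 62.5%

62.5%


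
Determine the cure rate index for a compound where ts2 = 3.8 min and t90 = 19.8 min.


CRI = 100 / (t90 - ts2)
= 100 / (19.8 - 3.8)
= 100 / 16.0
= 6.25 min^-1

6.25 min^-1


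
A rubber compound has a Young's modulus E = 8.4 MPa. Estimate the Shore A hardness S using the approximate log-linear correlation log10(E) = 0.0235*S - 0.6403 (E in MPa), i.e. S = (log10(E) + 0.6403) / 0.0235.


log10(E) = 0.0235*S - 0.6403  =>  S = (log10(E) + 0.6403) / 0.0235
log10(8.4) = 0.924279
S = (0.924279 + 0.6403) / 0.0235 = 1.564579 / 0.0235
S = 66.6

Shore A = 66.6


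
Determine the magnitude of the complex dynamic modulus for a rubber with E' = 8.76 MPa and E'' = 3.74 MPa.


|E*| = sqrt(E'^2 + E''^2)
= sqrt(8.76^2 + 3.74^2)
= sqrt(76.7376 + 13.9876)
= 9.525 MPa

9.525 MPa


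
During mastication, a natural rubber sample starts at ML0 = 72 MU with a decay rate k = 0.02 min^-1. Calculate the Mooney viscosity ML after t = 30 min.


ML = ML0 * exp(-k * t)
ML = 72 * exp(-0.02 * 30)
ML = 72 * 0.5488
ML = 39.51 MU

39.51 MU


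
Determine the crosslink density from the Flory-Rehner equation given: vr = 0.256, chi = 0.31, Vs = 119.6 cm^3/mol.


ln(1 - vr) = ln(1 - 0.256) = -0.2957
Numerator = -((-0.2957) + 0.256 + 0.31 * 0.256^2) = 0.0194
Denominator = 119.6 * (0.256^(1/3) - 0.256/2) = 60.6325
nu = 0.0194 / 60.6325 = 3.1993e-04 mol/cm^3

3.1993e-04 mol/cm^3


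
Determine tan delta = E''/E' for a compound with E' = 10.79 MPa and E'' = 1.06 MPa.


tan delta = E'' / E'
= 1.06 / 10.79
= 0.0982

tan delta = 0.0982


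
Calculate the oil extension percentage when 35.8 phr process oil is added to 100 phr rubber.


Oil % = oil / (100 + oil) * 100
= 35.8 / (100 + 35.8) * 100
= 35.8 / 135.8 * 100
= 26.36%

26.36%


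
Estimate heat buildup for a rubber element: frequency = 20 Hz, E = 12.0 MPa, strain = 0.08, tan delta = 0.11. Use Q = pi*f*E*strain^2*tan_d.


Q = pi * f * E * strain^2 * tan_d
= pi * 20 * 12.0 * 0.08^2 * 0.11
= pi * 20 * 12.0 * 0.0064 * 0.11
= 0.5308

Q = 0.5308


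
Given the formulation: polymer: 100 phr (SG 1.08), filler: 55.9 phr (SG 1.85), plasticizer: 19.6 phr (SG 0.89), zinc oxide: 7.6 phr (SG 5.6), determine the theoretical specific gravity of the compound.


Sum of weights = 183.1
Volume contributions:
  polymer: 100/1.08 = 92.5926
  filler: 55.9/1.85 = 30.2162
  plasticizer: 19.6/0.89 = 22.0225
  zinc oxide: 7.6/5.6 = 1.3571
Sum of volumes = 146.1884
SG = 183.1 / 146.1884 = 1.252

SG = 1.252


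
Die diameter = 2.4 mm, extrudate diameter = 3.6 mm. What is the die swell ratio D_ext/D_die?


Die swell ratio = D_extrudate / D_die
= 3.6 / 2.4
= 1.5

Die swell = 1.5


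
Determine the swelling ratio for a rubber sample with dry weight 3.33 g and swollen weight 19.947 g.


Q = W_swollen / W_dry
Q = 19.947 / 3.33
Q = 5.99

Q = 5.99


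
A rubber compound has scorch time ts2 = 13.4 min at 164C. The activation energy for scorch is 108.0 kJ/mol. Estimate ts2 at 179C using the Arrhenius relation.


Convert temperatures: T1 = 164 + 273.15 = 437.15 K, T2 = 179 + 273.15 = 452.15 K
ts2_new = 13.4 * exp(108000 / 8.314 * (1/452.15 - 1/437.15))
1/T2 - 1/T1 = -7.5889e-05
ts2_new = 5.0 min

5.0 min


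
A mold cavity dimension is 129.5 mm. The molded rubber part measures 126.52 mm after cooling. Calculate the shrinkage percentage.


Shrinkage = (mold - part) / mold * 100
= (129.5 - 126.52) / 129.5 * 100
= 2.98 / 129.5 * 100
= 2.3%

2.3%


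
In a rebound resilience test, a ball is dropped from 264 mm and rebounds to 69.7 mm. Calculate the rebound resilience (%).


Resilience = h_rebound / h_drop * 100
= 69.7 / 264 * 100
= 26.4%

26.4%


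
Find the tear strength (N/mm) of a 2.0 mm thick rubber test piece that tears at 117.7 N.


Tear strength = force / thickness
= 117.7 / 2.0
= 58.85 N/mm

58.85 N/mm


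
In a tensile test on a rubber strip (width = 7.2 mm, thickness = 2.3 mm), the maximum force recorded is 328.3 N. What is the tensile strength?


Area = width * thickness = 7.2 * 2.3 = 16.56 mm^2
TS = force / area = 328.3 / 16.56 = 19.82 MPa

19.82 MPa


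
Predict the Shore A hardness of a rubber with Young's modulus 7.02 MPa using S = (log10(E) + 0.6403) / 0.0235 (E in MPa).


log10(E) = 0.0235*S - 0.6403  =>  S = (log10(E) + 0.6403) / 0.0235
log10(7.02) = 0.846337
S = (0.846337 + 0.6403) / 0.0235 = 1.486637 / 0.0235
S = 63.3

Shore A = 63.3


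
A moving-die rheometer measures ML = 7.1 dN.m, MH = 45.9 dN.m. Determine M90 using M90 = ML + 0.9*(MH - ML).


M90 = ML + 0.9 * (MH - ML)
M90 = 7.1 + 0.9 * (45.9 - 7.1)
M90 = 7.1 + 0.9 * 38.8
M90 = 42.02 dN.m

42.02 dN.m


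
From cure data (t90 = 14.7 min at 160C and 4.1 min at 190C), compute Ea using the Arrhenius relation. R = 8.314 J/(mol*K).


T1 = 433.15 K, T2 = 463.15 K
1/T1 - 1/T2 = 1.4954e-04
ln(t1/t2) = ln(14.7/4.1) = 1.2769
Ea = 8.314 * 1.2769 / 1.4954e-04 = 70989.1885 J/mol
Ea = 70.99 kJ/mol

70.99 kJ/mol


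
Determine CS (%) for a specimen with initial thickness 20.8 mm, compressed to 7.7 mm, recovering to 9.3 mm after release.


CS = (t0 - recovered) / (t0 - ts) * 100
= (20.8 - 9.3) / (20.8 - 7.7) * 100
= 11.5 / 13.1 * 100
= 87.8%

87.8%


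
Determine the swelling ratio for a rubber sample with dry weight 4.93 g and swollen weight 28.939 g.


Q = W_swollen / W_dry
Q = 28.939 / 4.93
Q = 5.87

Q = 5.87


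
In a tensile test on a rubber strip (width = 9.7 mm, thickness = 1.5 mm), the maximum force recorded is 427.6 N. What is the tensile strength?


Area = width * thickness = 9.7 * 1.5 = 14.55 mm^2
TS = force / area = 427.6 / 14.55 = 29.39 MPa

29.39 MPa


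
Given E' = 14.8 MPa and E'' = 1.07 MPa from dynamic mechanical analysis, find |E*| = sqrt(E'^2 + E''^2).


|E*| = sqrt(E'^2 + E''^2)
= sqrt(14.8^2 + 1.07^2)
= sqrt(219.0400 + 1.1449)
= 14.839 MPa

14.839 MPa


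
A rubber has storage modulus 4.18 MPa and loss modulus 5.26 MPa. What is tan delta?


tan delta = E'' / E'
= 5.26 / 4.18
= 1.2584

tan delta = 1.2584


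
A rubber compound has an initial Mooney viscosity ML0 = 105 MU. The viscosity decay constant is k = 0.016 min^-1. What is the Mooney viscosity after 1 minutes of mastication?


ML = ML0 * exp(-k * t)
ML = 105 * exp(-0.016 * 1)
ML = 105 * 0.9841
ML = 103.33 MU

103.33 MU


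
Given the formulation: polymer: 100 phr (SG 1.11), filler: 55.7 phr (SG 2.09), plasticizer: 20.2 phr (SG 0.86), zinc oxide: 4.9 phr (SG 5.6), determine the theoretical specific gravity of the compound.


Sum of weights = 180.8
Volume contributions:
  polymer: 100/1.11 = 90.0901
  filler: 55.7/2.09 = 26.6507
  plasticizer: 20.2/0.86 = 23.4884
  zinc oxide: 4.9/5.6 = 0.8750
Sum of volumes = 141.1042
SG = 180.8 / 141.1042 = 1.281

SG = 1.281


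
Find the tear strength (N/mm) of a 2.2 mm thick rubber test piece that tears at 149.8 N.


Tear strength = force / thickness
= 149.8 / 2.2
= 68.09 N/mm

68.09 N/mm


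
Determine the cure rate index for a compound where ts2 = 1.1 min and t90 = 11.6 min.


CRI = 100 / (t90 - ts2)
= 100 / (11.6 - 1.1)
= 100 / 10.5
= 9.52 min^-1

9.52 min^-1


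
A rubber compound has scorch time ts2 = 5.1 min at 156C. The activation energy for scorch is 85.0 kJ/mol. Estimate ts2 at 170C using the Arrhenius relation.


Convert temperatures: T1 = 156 + 273.15 = 429.15 K, T2 = 170 + 273.15 = 443.15 K
ts2_new = 5.1 * exp(85000 / 8.314 * (1/443.15 - 1/429.15))
1/T2 - 1/T1 = -7.3615e-05
ts2_new = 2.4 min

2.4 min


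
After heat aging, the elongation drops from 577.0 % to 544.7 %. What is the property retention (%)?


Retention = aged / original * 100
= 544.7 / 577.0 * 100
= 94.4%

94.4%


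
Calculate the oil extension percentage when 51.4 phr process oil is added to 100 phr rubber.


Oil % = oil / (100 + oil) * 100
= 51.4 / (100 + 51.4) * 100
= 51.4 / 151.4 * 100
= 33.95%

33.95%


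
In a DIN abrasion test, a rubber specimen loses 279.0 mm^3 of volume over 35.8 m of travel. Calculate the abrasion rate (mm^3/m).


Rate = volume_loss / distance
= 279.0 / 35.8
= 7.793 mm^3/m

7.793 mm^3/m


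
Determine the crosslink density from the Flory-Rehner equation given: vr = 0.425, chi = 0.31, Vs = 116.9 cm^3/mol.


ln(1 - vr) = ln(1 - 0.425) = -0.5534
Numerator = -((-0.5534) + 0.425 + 0.31 * 0.425^2) = 0.0724
Denominator = 116.9 * (0.425^(1/3) - 0.425/2) = 63.0497
nu = 0.0724 / 63.0497 = 0.0011 mol/cm^3

0.0011 mol/cm^3


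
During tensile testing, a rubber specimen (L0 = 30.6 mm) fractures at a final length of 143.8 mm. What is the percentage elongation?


Elongation = (Lf - L0) / L0 * 100
= (143.8 - 30.6) / 30.6 * 100
= 113.2 / 30.6 * 100
= 369.9%

369.9%


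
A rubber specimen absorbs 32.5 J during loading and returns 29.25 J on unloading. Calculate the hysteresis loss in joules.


Hysteresis loss = loading - unloading
= 32.5 - 29.25
= 3.25 J

3.25 J


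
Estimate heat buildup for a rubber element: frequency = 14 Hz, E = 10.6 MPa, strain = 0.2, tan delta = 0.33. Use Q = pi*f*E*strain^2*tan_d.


Q = pi * f * E * strain^2 * tan_d
= pi * 14 * 10.6 * 0.2^2 * 0.33
= pi * 14 * 10.6 * 0.0400 * 0.33
= 6.1540

Q = 6.1540


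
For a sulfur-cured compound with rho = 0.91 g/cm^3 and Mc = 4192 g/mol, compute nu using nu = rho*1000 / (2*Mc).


nu = rho * 1000 / (2 * Mc)
nu = 0.91 * 1000 / (2 * 4192)
nu = 910.0 / 8384
nu = 0.1085 mol/L

0.1085 mol/L


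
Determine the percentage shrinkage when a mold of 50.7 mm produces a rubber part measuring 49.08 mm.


Shrinkage = (mold - part) / mold * 100
= (50.7 - 49.08) / 50.7 * 100
= 1.62 / 50.7 * 100
= 3.2%

3.2%


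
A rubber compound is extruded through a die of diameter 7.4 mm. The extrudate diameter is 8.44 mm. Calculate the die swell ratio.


Die swell ratio = D_extrudate / D_die
= 8.44 / 7.4
= 1.141

Die swell = 1.141


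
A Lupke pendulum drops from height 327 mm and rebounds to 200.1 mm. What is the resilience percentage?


Resilience = h_rebound / h_drop * 100
= 200.1 / 327 * 100
= 61.2%

61.2%


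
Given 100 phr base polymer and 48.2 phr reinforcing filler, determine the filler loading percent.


Filler % = filler / (rubber + filler) * 100
= 48.2 / (100 + 48.2) * 100
= 48.2 / 148.2 * 100
= 32.52%

32.52%


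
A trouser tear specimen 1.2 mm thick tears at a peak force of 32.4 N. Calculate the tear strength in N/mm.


Tear strength = force / thickness
= 32.4 / 1.2
= 27.0 N/mm

27.0 N/mm


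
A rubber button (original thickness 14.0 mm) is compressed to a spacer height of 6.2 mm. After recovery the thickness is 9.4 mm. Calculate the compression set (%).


CS = (t0 - recovered) / (t0 - ts) * 100
= (14.0 - 9.4) / (14.0 - 6.2) * 100
= 4.6 / 7.8 * 100
= 59.0%

59.0%


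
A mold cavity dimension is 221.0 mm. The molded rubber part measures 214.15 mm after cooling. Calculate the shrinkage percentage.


Shrinkage = (mold - part) / mold * 100
= (221.0 - 214.15) / 221.0 * 100
= 6.85 / 221.0 * 100
= 3.1%

3.1%


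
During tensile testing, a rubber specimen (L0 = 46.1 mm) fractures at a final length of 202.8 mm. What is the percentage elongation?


Elongation = (Lf - L0) / L0 * 100
= (202.8 - 46.1) / 46.1 * 100
= 156.7 / 46.1 * 100
= 339.9%

339.9%


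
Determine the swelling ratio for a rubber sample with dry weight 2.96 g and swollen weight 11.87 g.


Q = W_swollen / W_dry
Q = 11.87 / 2.96
Q = 4.01

Q = 4.01


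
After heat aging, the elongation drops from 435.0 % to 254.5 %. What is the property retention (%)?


Retention = aged / original * 100
= 254.5 / 435.0 * 100
= 58.5%

58.5%


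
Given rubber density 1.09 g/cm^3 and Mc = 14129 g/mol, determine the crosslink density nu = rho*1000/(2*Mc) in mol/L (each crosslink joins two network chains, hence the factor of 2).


nu = rho * 1000 / (2 * Mc)
nu = 1.09 * 1000 / (2 * 14129)
nu = 1090.0 / 28258
nu = 0.0386 mol/L

0.0386 mol/L


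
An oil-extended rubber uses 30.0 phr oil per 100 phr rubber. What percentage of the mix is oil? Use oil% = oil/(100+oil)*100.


Oil % = oil / (100 + oil) * 100
= 30.0 / (100 + 30.0) * 100
= 30.0 / 130.0 * 100
= 23.08%

23.08%


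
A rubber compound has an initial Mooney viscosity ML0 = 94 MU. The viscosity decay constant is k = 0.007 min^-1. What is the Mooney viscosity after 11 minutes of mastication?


ML = ML0 * exp(-k * t)
ML = 94 * exp(-0.007 * 11)
ML = 94 * 0.9259
ML = 87.03 MU

87.03 MU


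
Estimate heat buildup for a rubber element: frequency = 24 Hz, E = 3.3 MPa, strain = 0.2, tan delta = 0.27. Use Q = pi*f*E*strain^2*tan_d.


Q = pi * f * E * strain^2 * tan_d
= pi * 24 * 3.3 * 0.2^2 * 0.27
= pi * 24 * 3.3 * 0.0400 * 0.27
= 2.6872

Q = 2.6872


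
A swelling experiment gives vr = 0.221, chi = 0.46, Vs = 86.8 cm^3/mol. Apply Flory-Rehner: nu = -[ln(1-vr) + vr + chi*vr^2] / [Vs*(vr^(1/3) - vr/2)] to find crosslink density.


ln(1 - vr) = ln(1 - 0.221) = -0.2497
Numerator = -((-0.2497) + 0.221 + 0.46 * 0.221^2) = 0.0063
Denominator = 86.8 * (0.221^(1/3) - 0.221/2) = 42.8874
nu = 0.0063 / 42.8874 = 1.4637e-04 mol/cm^3

1.4637e-04 mol/cm^3


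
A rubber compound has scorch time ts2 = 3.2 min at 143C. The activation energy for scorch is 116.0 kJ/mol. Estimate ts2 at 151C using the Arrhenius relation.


Convert temperatures: T1 = 143 + 273.15 = 416.15 K, T2 = 151 + 273.15 = 424.15 K
ts2_new = 3.2 * exp(116000 / 8.314 * (1/424.15 - 1/416.15))
1/T2 - 1/T1 = -4.5323e-05
ts2_new = 1.7 min

1.7 min


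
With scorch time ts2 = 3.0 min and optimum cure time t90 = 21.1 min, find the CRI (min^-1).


CRI = 100 / (t90 - ts2)
= 100 / (21.1 - 3.0)
= 100 / 18.1
= 5.52 min^-1

5.52 min^-1


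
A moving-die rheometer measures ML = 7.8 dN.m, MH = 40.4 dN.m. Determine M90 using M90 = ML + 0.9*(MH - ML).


M90 = ML + 0.9 * (MH - ML)
M90 = 7.8 + 0.9 * (40.4 - 7.8)
M90 = 7.8 + 0.9 * 32.6
M90 = 37.14 dN.m

37.14 dN.m


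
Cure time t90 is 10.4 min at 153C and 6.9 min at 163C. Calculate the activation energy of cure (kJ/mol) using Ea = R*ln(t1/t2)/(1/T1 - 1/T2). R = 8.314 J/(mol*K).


T1 = 426.15 K, T2 = 436.15 K
1/T1 - 1/T2 = 5.3802e-05
ln(t1/t2) = ln(10.4/6.9) = 0.4103
Ea = 8.314 * 0.4103 / 5.3802e-05 = 63400.6030 J/mol
Ea = 63.4 kJ/mol

63.4 kJ/mol


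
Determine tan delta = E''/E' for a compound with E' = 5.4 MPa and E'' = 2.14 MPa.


tan delta = E'' / E'
= 2.14 / 5.4
= 0.3963

tan delta = 0.3963


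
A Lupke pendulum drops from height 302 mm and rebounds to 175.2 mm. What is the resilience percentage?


Resilience = h_rebound / h_drop * 100
= 175.2 / 302 * 100
= 58.0%

58.0%


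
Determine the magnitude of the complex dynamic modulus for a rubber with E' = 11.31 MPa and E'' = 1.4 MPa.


|E*| = sqrt(E'^2 + E''^2)
= sqrt(11.31^2 + 1.4^2)
= sqrt(127.9161 + 1.9600)
= 11.396 MPa

11.396 MPa


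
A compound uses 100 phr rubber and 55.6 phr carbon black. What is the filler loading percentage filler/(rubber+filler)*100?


Filler % = filler / (rubber + filler) * 100
= 55.6 / (100 + 55.6) * 100
= 55.6 / 155.6 * 100
= 35.73%

35.73%


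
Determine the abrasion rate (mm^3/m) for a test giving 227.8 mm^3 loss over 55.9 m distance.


Rate = volume_loss / distance
= 227.8 / 55.9
= 4.075 mm^3/m

4.075 mm^3/m


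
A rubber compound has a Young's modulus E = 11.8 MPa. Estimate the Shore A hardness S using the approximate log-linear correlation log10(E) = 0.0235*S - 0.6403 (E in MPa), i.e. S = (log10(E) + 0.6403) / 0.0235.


log10(E) = 0.0235*S - 0.6403  =>  S = (log10(E) + 0.6403) / 0.0235
log10(11.8) = 1.071882
S = (1.071882 + 0.6403) / 0.0235 = 1.712182 / 0.0235
S = 72.9

Shore A = 72.9


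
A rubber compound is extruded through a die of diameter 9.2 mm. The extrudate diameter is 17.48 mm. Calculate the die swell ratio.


Die swell ratio = D_extrudate / D_die
= 17.48 / 9.2
= 1.9

Die swell = 1.9


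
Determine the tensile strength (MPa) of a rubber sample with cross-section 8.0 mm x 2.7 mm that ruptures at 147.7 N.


Area = width * thickness = 8.0 * 2.7 = 21.6 mm^2
TS = force / area = 147.7 / 21.6 = 6.84 MPa

6.84 MPa


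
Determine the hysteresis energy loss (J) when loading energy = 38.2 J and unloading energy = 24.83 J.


Hysteresis loss = loading - unloading
= 38.2 - 24.83
= 13.37 J

13.37 J


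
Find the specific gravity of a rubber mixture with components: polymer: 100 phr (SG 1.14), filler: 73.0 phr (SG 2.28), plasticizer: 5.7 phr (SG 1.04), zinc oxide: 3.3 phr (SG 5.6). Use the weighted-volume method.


Sum of weights = 182.0
Volume contributions:
  polymer: 100/1.14 = 87.7193
  filler: 73.0/2.28 = 32.0175
  plasticizer: 5.7/1.04 = 5.4808
  zinc oxide: 3.3/5.6 = 0.5893
Sum of volumes = 125.8069
SG = 182.0 / 125.8069 = 1.447

SG = 1.447


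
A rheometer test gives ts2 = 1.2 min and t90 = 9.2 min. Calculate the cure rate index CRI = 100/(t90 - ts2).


CRI = 100 / (t90 - ts2)
= 100 / (9.2 - 1.2)
= 100 / 8.0
= 12.5 min^-1

12.5 min^-1


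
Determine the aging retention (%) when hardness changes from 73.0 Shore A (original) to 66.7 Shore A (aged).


Retention = aged / original * 100
= 66.7 / 73.0 * 100
= 91.4%

91.4%


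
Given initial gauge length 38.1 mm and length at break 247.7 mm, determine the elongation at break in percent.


Elongation = (Lf - L0) / L0 * 100
= (247.7 - 38.1) / 38.1 * 100
= 209.6 / 38.1 * 100
= 550.1%

550.1%


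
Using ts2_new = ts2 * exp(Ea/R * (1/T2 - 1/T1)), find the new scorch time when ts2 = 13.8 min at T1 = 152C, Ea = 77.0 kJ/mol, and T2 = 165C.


Convert temperatures: T1 = 152 + 273.15 = 425.15 K, T2 = 165 + 273.15 = 438.15 K
ts2_new = 13.8 * exp(77000 / 8.314 * (1/438.15 - 1/425.15))
1/T2 - 1/T1 = -6.9788e-05
ts2_new = 7.23 min

7.23 min


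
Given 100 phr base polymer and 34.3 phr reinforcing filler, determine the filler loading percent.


Filler % = filler / (rubber + filler) * 100
= 34.3 / (100 + 34.3) * 100
= 34.3 / 134.3 * 100
= 25.54%

25.54%


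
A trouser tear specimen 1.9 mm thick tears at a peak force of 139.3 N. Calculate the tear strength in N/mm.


Tear strength = force / thickness
= 139.3 / 1.9
= 73.32 N/mm

73.32 N/mm


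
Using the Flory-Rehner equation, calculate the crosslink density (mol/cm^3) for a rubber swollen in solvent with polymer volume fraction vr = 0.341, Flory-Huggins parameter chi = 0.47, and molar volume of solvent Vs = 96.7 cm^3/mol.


ln(1 - vr) = ln(1 - 0.341) = -0.4170
Numerator = -((-0.4170) + 0.341 + 0.47 * 0.341^2) = 0.0214
Denominator = 96.7 * (0.341^(1/3) - 0.341/2) = 51.0708
nu = 0.0214 / 51.0708 = 4.1863e-04 mol/cm^3

4.1863e-04 mol/cm^3


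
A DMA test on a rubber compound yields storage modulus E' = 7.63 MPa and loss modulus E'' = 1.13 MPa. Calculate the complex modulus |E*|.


|E*| = sqrt(E'^2 + E''^2)
= sqrt(7.63^2 + 1.13^2)
= sqrt(58.2169 + 1.2769)
= 7.713 MPa

7.713 MPa


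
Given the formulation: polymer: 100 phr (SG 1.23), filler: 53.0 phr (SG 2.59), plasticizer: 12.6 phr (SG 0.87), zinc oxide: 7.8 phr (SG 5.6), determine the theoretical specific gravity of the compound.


Sum of weights = 173.4
Volume contributions:
  polymer: 100/1.23 = 81.3008
  filler: 53.0/2.59 = 20.4633
  plasticizer: 12.6/0.87 = 14.4828
  zinc oxide: 7.8/5.6 = 1.3929
Sum of volumes = 117.6397
SG = 173.4 / 117.6397 = 1.474

SG = 1.474


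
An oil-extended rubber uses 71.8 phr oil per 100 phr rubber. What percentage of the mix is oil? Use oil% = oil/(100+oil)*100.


Oil % = oil / (100 + oil) * 100
= 71.8 / (100 + 71.8) * 100
= 71.8 / 171.8 * 100
= 41.79%

41.79%


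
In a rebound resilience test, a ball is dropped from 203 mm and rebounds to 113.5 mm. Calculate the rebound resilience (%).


Resilience = h_rebound / h_drop * 100
= 113.5 / 203 * 100
= 55.9%

55.9%


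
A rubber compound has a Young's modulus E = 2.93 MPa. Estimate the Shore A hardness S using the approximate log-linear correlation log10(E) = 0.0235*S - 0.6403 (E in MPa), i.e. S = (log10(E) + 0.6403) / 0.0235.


log10(E) = 0.0235*S - 0.6403  =>  S = (log10(E) + 0.6403) / 0.0235
log10(2.93) = 0.466868
S = (0.466868 + 0.6403) / 0.0235 = 1.107168 / 0.0235
S = 47.1

Shore A = 47.1


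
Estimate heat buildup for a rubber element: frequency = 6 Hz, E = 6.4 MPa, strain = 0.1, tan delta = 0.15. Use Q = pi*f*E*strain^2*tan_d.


Q = pi * f * E * strain^2 * tan_d
= pi * 6 * 6.4 * 0.1^2 * 0.15
= pi * 6 * 6.4 * 0.0100 * 0.15
= 0.1810

Q = 0.1810


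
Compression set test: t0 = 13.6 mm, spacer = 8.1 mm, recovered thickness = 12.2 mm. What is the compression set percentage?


CS = (t0 - recovered) / (t0 - ts) * 100
= (13.6 - 12.2) / (13.6 - 8.1) * 100
= 1.4 / 5.5 * 100
= 25.5%

25.5%


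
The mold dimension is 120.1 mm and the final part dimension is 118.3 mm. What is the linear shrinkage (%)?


Shrinkage = (mold - part) / mold * 100
= (120.1 - 118.3) / 120.1 * 100
= 1.8 / 120.1 * 100
= 1.5%

1.5%


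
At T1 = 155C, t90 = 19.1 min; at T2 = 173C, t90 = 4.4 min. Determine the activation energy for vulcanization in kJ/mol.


T1 = 428.15 K, T2 = 446.15 K
1/T1 - 1/T2 = 9.4231e-05
ln(t1/t2) = ln(19.1/4.4) = 1.4681
Ea = 8.314 * 1.4681 / 9.4231e-05 = 129528.4610 J/mol
Ea = 129.53 kJ/mol

129.53 kJ/mol


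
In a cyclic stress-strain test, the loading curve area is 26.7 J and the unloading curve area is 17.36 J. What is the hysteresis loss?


Hysteresis loss = loading - unloading
= 26.7 - 17.36
= 9.34 J

9.34 J


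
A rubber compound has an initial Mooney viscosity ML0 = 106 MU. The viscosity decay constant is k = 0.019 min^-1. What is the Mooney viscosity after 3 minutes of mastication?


ML = ML0 * exp(-k * t)
ML = 106 * exp(-0.019 * 3)
ML = 106 * 0.9446
ML = 100.13 MU

100.13 MU


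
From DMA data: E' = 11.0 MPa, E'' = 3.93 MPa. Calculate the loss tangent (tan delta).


tan delta = E'' / E'
= 3.93 / 11.0
= 0.3573

tan delta = 0.3573


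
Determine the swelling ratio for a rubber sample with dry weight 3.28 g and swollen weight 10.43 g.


Q = W_swollen / W_dry
Q = 10.43 / 3.28
Q = 3.18

Q = 3.18


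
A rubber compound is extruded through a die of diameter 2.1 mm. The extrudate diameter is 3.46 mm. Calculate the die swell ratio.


Die swell ratio = D_extrudate / D_die
= 3.46 / 2.1
= 1.648

Die swell = 1.648


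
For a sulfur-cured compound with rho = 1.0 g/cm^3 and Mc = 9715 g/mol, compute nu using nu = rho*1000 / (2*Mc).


nu = rho * 1000 / (2 * Mc)
nu = 1.0 * 1000 / (2 * 9715)
nu = 1000.0 / 19430
nu = 0.0515 mol/L

0.0515 mol/L


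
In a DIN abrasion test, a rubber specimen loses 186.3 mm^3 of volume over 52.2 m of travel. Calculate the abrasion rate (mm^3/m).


Rate = volume_loss / distance
= 186.3 / 52.2
= 3.569 mm^3/m

3.569 mm^3/m


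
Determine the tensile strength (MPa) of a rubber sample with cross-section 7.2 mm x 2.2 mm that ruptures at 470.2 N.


Area = width * thickness = 7.2 * 2.2 = 15.84 mm^2
TS = force / area = 470.2 / 15.84 = 29.68 MPa

29.68 MPa


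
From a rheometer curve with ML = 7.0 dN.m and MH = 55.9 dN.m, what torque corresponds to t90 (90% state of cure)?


M90 = ML + 0.9 * (MH - ML)
M90 = 7.0 + 0.9 * (55.9 - 7.0)
M90 = 7.0 + 0.9 * 48.9
M90 = 51.01 dN.m

51.01 dN.m


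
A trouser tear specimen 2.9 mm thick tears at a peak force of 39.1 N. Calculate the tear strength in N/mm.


Tear strength = force / thickness
= 39.1 / 2.9
= 13.48 N/mm

13.48 N/mm


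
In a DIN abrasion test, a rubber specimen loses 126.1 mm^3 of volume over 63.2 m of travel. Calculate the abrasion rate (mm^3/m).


Rate = volume_loss / distance
= 126.1 / 63.2
= 1.995 mm^3/m

1.995 mm^3/m


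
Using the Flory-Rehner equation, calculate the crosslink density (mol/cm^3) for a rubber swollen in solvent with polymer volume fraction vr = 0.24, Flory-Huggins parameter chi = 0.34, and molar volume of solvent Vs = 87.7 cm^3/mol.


ln(1 - vr) = ln(1 - 0.24) = -0.2744
Numerator = -((-0.2744) + 0.24 + 0.34 * 0.24^2) = 0.0149
Denominator = 87.7 * (0.24^(1/3) - 0.24/2) = 43.9769
nu = 0.0149 / 43.9769 = 3.3774e-04 mol/cm^3

3.3774e-04 mol/cm^3


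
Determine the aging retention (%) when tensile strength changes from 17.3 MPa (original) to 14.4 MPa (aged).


Retention = aged / original * 100
= 14.4 / 17.3 * 100
= 83.2%

83.2%


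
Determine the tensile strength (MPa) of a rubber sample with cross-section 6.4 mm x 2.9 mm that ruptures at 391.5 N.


Area = width * thickness = 6.4 * 2.9 = 18.56 mm^2
TS = force / area = 391.5 / 18.56 = 21.09 MPa

21.09 MPa


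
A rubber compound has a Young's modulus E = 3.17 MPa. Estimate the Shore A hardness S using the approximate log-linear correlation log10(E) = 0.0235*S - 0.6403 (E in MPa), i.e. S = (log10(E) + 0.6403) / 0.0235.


log10(E) = 0.0235*S - 0.6403  =>  S = (log10(E) + 0.6403) / 0.0235
log10(3.17) = 0.501059
S = (0.501059 + 0.6403) / 0.0235 = 1.141359 / 0.0235
S = 48.6

Shore A = 48.6


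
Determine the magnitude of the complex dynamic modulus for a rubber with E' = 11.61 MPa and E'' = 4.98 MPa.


|E*| = sqrt(E'^2 + E''^2)
= sqrt(11.61^2 + 4.98^2)
= sqrt(134.7921 + 24.8004)
= 12.633 MPa

12.633 MPa


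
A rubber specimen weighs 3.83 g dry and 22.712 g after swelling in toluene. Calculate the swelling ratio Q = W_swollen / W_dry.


Q = W_swollen / W_dry
Q = 22.712 / 3.83
Q = 5.93

Q = 5.93


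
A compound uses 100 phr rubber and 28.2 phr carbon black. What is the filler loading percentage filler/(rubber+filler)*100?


Filler % = filler / (rubber + filler) * 100
= 28.2 / (100 + 28.2) * 100
= 28.2 / 128.2 * 100
= 22.0%

22.0%


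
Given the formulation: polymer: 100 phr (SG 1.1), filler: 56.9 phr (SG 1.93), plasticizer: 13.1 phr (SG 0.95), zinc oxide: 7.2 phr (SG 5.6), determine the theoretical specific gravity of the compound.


Sum of weights = 177.2
Volume contributions:
  polymer: 100/1.1 = 90.9091
  filler: 56.9/1.93 = 29.4819
  plasticizer: 13.1/0.95 = 13.7895
  zinc oxide: 7.2/5.6 = 1.2857
Sum of volumes = 135.4661
SG = 177.2 / 135.4661 = 1.308

SG = 1.308


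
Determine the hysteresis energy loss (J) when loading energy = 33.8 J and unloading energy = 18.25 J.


Hysteresis loss = loading - unloading
= 33.8 - 18.25
= 15.55 J

15.55 J


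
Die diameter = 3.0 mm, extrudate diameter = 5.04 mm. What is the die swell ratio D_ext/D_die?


Die swell ratio = D_extrudate / D_die
= 5.04 / 3.0
= 1.68

Die swell = 1.68


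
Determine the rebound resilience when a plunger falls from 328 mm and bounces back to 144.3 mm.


Resilience = h_rebound / h_drop * 100
= 144.3 / 328 * 100
= 44.0%

44.0%


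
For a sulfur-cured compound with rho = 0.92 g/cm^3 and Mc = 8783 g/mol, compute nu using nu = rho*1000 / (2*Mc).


nu = rho * 1000 / (2 * Mc)
nu = 0.92 * 1000 / (2 * 8783)
nu = 920.0 / 17566
nu = 0.0524 mol/L

0.0524 mol/L


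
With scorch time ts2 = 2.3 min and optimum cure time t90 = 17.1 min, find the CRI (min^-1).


CRI = 100 / (t90 - ts2)
= 100 / (17.1 - 2.3)
= 100 / 14.8
= 6.76 min^-1

6.76 min^-1


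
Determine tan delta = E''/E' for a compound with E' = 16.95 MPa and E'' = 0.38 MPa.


tan delta = E'' / E'
= 0.38 / 16.95
= 0.0224

tan delta = 0.0224


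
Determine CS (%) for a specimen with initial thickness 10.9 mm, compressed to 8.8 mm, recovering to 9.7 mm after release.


CS = (t0 - recovered) / (t0 - ts) * 100
= (10.9 - 9.7) / (10.9 - 8.8) * 100
= 1.2 / 2.1 * 100
= 57.1%

57.1%


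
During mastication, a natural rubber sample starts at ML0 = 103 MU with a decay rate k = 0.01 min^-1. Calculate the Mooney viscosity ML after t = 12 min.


ML = ML0 * exp(-k * t)
ML = 103 * exp(-0.01 * 12)
ML = 103 * 0.8869
ML = 91.35 MU

91.35 MU


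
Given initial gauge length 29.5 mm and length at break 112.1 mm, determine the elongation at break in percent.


Elongation = (Lf - L0) / L0 * 100
= (112.1 - 29.5) / 29.5 * 100
= 82.6 / 29.5 * 100
= 280.0%

280.0%


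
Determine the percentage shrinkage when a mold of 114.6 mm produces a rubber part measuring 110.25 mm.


Shrinkage = (mold - part) / mold * 100
= (114.6 - 110.25) / 114.6 * 100
= 4.35 / 114.6 * 100
= 3.8%

3.8%


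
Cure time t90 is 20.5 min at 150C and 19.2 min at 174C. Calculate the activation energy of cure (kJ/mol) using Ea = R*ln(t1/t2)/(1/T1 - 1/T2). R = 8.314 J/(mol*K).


T1 = 423.15 K, T2 = 447.15 K
1/T1 - 1/T2 = 1.2684e-04
ln(t1/t2) = ln(20.5/19.2) = 0.0655
Ea = 8.314 * 0.0655 / 1.2684e-04 = 4294.2221 J/mol
Ea = 4.29 kJ/mol

4.29 kJ/mol


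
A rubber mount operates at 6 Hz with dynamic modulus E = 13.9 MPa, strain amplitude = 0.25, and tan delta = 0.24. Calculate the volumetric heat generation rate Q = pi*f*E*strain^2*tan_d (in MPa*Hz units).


Q = pi * f * E * strain^2 * tan_d
= pi * 6 * 13.9 * 0.25^2 * 0.24
= pi * 6 * 13.9 * 0.0625 * 0.24
= 3.9301

Q = 3.9301


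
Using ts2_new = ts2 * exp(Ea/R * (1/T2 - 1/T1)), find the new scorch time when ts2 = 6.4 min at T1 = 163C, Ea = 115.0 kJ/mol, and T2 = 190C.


Convert temperatures: T1 = 163 + 273.15 = 436.15 K, T2 = 190 + 273.15 = 463.15 K
ts2_new = 6.4 * exp(115000 / 8.314 * (1/463.15 - 1/436.15))
1/T2 - 1/T1 = -1.3366e-04
ts2_new = 1.01 min

1.01 min


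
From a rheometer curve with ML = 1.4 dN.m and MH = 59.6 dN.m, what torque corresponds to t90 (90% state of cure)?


M90 = ML + 0.9 * (MH - ML)
M90 = 1.4 + 0.9 * (59.6 - 1.4)
M90 = 1.4 + 0.9 * 58.2
M90 = 53.78 dN.m

53.78 dN.m


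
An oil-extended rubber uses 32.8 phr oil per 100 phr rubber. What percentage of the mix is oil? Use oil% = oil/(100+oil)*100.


Oil % = oil / (100 + oil) * 100
= 32.8 / (100 + 32.8) * 100
= 32.8 / 132.8 * 100
= 24.7%

24.7%


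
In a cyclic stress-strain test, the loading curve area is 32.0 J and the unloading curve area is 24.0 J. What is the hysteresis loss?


Hysteresis loss = loading - unloading
= 32.0 - 24.0
= 8.0 J

8.0 J


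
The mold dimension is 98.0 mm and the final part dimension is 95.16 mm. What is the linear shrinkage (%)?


Shrinkage = (mold - part) / mold * 100
= (98.0 - 95.16) / 98.0 * 100
= 2.84 / 98.0 * 100
= 2.9%

2.9%


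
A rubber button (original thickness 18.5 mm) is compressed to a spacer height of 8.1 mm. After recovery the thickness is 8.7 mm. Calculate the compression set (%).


CS = (t0 - recovered) / (t0 - ts) * 100
= (18.5 - 8.7) / (18.5 - 8.1) * 100
= 9.8 / 10.4 * 100
= 94.2%

94.2%


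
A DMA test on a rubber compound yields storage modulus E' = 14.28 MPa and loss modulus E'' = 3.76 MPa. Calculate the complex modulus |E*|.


|E*| = sqrt(E'^2 + E''^2)
= sqrt(14.28^2 + 3.76^2)
= sqrt(203.9184 + 14.1376)
= 14.767 MPa

14.767 MPa


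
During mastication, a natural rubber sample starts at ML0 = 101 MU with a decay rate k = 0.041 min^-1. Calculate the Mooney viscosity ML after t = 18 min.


ML = ML0 * exp(-k * t)
ML = 101 * exp(-0.041 * 18)
ML = 101 * 0.4781
ML = 48.28 MU

48.28 MU


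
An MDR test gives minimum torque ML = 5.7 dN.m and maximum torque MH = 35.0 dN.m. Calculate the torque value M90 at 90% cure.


M90 = ML + 0.9 * (MH - ML)
M90 = 5.7 + 0.9 * (35.0 - 5.7)
M90 = 5.7 + 0.9 * 29.3
M90 = 32.07 dN.m

32.07 dN.m


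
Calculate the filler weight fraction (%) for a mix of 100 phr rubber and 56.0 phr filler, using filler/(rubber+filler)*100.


Filler % = filler / (rubber + filler) * 100
= 56.0 / (100 + 56.0) * 100
= 56.0 / 156.0 * 100
= 35.9%

35.9%


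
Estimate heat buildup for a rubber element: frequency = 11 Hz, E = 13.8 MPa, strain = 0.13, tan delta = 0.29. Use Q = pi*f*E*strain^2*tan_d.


Q = pi * f * E * strain^2 * tan_d
= pi * 11 * 13.8 * 0.13^2 * 0.29
= pi * 11 * 13.8 * 0.0169 * 0.29
= 2.3373

Q = 2.3373


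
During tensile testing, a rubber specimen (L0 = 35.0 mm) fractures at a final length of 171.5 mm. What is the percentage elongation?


Elongation = (Lf - L0) / L0 * 100
= (171.5 - 35.0) / 35.0 * 100
= 136.5 / 35.0 * 100
= 390.0%

390.0%


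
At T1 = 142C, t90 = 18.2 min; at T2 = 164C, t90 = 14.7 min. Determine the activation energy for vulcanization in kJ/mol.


T1 = 415.15 K, T2 = 437.15 K
1/T1 - 1/T2 = 1.2122e-04
ln(t1/t2) = ln(18.2/14.7) = 0.2136
Ea = 8.314 * 0.2136 / 1.2122e-04 = 14647.7679 J/mol
Ea = 14.65 kJ/mol

14.65 kJ/mol


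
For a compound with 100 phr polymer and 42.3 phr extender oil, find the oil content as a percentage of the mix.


Oil % = oil / (100 + oil) * 100
= 42.3 / (100 + 42.3) * 100
= 42.3 / 142.3 * 100
= 29.73%

29.73%


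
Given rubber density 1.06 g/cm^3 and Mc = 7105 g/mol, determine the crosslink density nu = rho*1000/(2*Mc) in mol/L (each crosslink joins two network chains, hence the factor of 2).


nu = rho * 1000 / (2 * Mc)
nu = 1.06 * 1000 / (2 * 7105)
nu = 1060.0 / 14210
nu = 0.0746 mol/L

0.0746 mol/L


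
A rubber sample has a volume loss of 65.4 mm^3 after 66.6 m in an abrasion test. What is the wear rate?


Rate = volume_loss / distance
= 65.4 / 66.6
= 0.982 mm^3/m

0.982 mm^3/m


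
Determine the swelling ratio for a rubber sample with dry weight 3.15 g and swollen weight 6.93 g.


Q = W_swollen / W_dry
Q = 6.93 / 3.15
Q = 2.2

Q = 2.2


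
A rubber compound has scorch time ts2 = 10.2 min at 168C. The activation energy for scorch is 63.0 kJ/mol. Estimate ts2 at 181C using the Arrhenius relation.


Convert temperatures: T1 = 168 + 273.15 = 441.15 K, T2 = 181 + 273.15 = 454.15 K
ts2_new = 10.2 * exp(63000 / 8.314 * (1/454.15 - 1/441.15))
1/T2 - 1/T1 = -6.4887e-05
ts2_new = 6.24 min

6.24 min


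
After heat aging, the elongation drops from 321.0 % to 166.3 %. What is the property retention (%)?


Retention = aged / original * 100
= 166.3 / 321.0 * 100
= 51.8%

51.8%


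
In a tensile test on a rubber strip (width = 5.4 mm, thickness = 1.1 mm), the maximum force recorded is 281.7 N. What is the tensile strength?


Area = width * thickness = 5.4 * 1.1 = 5.94 mm^2
TS = force / area = 281.7 / 5.94 = 47.42 MPa

47.42 MPa


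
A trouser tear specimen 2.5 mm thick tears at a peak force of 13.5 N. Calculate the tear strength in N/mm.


Tear strength = force / thickness
= 13.5 / 2.5
= 5.4 N/mm

5.4 N/mm


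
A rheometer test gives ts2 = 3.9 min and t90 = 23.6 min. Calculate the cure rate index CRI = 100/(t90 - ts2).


CRI = 100 / (t90 - ts2)
= 100 / (23.6 - 3.9)
= 100 / 19.7
= 5.08 min^-1

5.08 min^-1


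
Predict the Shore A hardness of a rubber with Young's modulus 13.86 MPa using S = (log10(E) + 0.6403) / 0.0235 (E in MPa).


log10(E) = 0.0235*S - 0.6403  =>  S = (log10(E) + 0.6403) / 0.0235
log10(13.86) = 1.141763
S = (1.141763 + 0.6403) / 0.0235 = 1.782063 / 0.0235
S = 75.8

Shore A = 75.8


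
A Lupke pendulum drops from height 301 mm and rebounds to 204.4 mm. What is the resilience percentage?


Resilience = h_rebound / h_drop * 100
= 204.4 / 301 * 100
= 67.9%

67.9%
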